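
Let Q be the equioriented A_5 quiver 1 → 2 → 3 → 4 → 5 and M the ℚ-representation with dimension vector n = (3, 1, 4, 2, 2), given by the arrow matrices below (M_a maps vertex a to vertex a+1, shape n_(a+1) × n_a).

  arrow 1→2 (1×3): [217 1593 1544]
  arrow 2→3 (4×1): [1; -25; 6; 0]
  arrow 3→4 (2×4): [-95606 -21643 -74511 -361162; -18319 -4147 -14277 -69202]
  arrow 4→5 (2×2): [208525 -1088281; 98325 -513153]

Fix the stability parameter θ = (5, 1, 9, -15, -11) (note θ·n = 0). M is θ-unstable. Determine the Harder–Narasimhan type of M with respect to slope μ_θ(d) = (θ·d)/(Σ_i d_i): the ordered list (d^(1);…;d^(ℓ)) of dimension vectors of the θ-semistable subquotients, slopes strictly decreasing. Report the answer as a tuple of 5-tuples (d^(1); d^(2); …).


Interval decomposition of M: I[1,1]^2, I[1,5], I[3,3]^2, I[3,4], I[5,5].
HN type (ℓ=5): μ^(1)=9; μ^(2)=5; μ^(3)=-11/5; μ^(4)=-3; μ^(5)=-11

((0, 0, 2, 0, 0); (2, 0, 0, 0, 0); (1, 1, 1, 1, 1); (0, 0, 1, 1, 0); (0, 0, 0, 0, 1))


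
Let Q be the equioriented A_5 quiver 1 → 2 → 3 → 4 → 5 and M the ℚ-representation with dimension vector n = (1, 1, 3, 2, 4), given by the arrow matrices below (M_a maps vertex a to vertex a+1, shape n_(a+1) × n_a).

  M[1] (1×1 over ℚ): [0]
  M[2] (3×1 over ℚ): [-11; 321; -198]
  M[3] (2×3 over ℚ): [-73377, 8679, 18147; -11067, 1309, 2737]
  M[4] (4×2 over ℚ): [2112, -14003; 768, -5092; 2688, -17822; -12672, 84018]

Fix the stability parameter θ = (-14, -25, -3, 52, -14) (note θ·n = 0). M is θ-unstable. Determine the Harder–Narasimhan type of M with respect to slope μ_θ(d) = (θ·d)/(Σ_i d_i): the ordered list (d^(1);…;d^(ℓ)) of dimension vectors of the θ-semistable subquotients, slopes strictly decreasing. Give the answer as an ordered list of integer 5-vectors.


Via rank(M_{q-1}∘⋯∘M_p): M ≅ I[1,1], I[2,3], I[3,3], I[3,5], I[4,4], I[5,5]^3.
μ_θ-semistable layers: μ^(1)=52; μ^(2)=19; μ^(3)=-3; μ^(4)=-14; μ^(5)=-25

((0, 0, 0, 1, 0); (0, 0, 0, 1, 1); (0, 0, 3, 0, 0); (1, 0, 0, 0, 3); (0, 1, 0, 0, 0))


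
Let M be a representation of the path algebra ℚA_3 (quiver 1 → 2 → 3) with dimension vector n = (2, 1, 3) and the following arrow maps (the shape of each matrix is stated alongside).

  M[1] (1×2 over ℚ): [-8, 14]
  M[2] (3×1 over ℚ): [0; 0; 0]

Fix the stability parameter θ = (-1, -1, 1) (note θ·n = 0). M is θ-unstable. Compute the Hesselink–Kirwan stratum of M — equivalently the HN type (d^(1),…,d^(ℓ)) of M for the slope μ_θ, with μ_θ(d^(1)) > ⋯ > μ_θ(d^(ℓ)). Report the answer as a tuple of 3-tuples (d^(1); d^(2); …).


Barcode: M ≅ I[1,1], I[1,2], I[3,3]^3. HN layers by μ_θ (2 steps, strictly decreasing):
  μ^(1)=1; μ^(2)=-1

((0, 0, 3); (2, 1, 0))


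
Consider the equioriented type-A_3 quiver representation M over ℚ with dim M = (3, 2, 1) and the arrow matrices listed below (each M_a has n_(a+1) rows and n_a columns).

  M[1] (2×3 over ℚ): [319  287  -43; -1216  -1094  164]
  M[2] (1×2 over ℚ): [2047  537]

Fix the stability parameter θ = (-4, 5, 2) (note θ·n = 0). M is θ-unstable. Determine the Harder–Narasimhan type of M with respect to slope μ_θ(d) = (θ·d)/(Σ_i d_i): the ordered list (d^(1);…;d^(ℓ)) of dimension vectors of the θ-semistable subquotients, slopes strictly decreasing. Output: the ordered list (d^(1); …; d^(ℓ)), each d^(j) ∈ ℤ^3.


Interval decomposition of M: I[1,1], I[1,2], I[1,3].
HN type (ℓ=3): μ^(1)=5; μ^(2)=7/2; μ^(3)=-4

((0, 1, 0); (0, 1, 1); (3, 0, 0))


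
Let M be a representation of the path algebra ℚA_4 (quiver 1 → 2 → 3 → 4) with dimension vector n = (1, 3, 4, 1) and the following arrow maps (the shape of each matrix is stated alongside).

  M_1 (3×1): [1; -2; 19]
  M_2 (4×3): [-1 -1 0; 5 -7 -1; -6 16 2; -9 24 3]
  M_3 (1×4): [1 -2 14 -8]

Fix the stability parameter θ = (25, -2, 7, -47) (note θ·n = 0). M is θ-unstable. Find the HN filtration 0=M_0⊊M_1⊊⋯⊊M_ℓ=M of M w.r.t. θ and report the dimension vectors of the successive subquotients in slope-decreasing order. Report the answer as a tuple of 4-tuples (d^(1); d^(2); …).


Via rank(M_{q-1}∘⋯∘M_p): M ≅ I[1,4], I[2,3]^2, I[3,3].
μ_θ-semistable layers: μ^(1)=7; μ^(2)=-2; μ^(3)=-17/4

((0, 0, 3, 0); (0, 2, 0, 0); (1, 1, 1, 1))


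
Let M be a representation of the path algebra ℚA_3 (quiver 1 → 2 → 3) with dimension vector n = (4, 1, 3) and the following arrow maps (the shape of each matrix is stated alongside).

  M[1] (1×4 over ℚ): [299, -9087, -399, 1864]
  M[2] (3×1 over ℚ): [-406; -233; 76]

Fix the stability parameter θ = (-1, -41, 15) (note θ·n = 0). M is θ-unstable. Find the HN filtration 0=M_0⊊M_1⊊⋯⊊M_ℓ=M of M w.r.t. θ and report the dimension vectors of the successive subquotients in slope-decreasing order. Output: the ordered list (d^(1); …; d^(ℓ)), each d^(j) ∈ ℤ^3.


Interval decomposition of M: I[1,1]^3, I[1,3], I[3,3]^2.
HN type (ℓ=3): μ^(1)=15; μ^(2)=-1; μ^(3)=-21

((0, 0, 3); (3, 0, 0); (1, 1, 0))


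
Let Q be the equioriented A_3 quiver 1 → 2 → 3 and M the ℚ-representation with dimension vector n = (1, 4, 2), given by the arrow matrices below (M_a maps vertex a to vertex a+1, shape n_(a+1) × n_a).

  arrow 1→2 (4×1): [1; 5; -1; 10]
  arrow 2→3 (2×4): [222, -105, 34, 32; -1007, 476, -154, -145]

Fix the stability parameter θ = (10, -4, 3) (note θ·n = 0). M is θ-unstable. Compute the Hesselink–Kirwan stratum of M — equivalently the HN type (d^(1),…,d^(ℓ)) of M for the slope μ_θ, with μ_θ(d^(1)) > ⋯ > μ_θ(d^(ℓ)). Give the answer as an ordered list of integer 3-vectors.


Interval decomposition of M: I[1,3], I[2,2]^2, I[2,3].
HN type (ℓ=2): μ^(1)=3; μ^(2)=-4

((1, 1, 2); (0, 3, 0))


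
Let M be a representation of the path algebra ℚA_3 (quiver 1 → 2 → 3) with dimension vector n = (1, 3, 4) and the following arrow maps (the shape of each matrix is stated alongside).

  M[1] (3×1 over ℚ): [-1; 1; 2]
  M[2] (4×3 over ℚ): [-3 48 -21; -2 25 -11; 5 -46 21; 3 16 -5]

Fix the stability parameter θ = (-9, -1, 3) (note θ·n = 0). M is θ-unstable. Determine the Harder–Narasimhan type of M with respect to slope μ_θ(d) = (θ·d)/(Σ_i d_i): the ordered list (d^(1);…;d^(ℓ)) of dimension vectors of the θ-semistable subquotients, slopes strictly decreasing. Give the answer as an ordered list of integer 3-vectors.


Via rank(M_{q-1}∘⋯∘M_p): M ≅ I[1,3], I[2,3]^2, I[3,3].
μ_θ-semistable layers: μ^(1)=3; μ^(2)=-1; μ^(3)=-9

((0, 0, 4); (0, 3, 0); (1, 0, 0))


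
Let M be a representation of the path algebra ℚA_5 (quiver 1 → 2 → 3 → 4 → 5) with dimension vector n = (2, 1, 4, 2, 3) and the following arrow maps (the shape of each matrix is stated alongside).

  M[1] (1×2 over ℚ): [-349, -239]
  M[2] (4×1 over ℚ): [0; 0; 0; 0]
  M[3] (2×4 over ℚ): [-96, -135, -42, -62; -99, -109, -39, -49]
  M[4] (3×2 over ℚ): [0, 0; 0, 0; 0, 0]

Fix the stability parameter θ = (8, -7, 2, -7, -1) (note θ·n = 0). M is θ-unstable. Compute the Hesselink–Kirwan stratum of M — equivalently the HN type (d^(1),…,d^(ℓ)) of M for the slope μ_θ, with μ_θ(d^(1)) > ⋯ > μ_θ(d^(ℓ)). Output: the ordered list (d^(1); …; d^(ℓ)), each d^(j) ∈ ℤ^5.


Via rank(M_{q-1}∘⋯∘M_p): M ≅ I[1,1], I[1,2], I[3,3]^2, I[3,4]^2, I[5,5]^3.
μ_θ-semistable layers: μ^(1)=8; μ^(2)=2; μ^(3)=1/2; μ^(4)=-1; μ^(5)=-5/2

((1, 0, 0, 0, 0); (0, 0, 2, 0, 0); (1, 1, 0, 0, 0); (0, 0, 0, 0, 3); (0, 0, 2, 2, 0))


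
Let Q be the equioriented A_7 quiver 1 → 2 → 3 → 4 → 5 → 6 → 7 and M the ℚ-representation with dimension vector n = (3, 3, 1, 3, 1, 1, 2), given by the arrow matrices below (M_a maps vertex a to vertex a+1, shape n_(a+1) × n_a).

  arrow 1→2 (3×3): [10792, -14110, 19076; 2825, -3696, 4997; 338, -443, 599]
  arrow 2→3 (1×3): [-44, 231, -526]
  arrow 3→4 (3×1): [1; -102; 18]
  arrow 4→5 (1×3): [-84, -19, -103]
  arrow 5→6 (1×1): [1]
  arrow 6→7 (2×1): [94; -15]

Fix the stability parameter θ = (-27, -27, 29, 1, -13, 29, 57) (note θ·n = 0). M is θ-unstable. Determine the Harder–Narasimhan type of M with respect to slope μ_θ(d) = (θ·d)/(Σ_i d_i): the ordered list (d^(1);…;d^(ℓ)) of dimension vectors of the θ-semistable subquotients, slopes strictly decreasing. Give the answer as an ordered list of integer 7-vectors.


Via rank(M_{q-1}∘⋯∘M_p): M ≅ I[1,2]^2, I[1,4], I[4,4], I[4,7], I[7,7].
μ_θ-semistable layers: μ^(1)=57; μ^(2)=29; μ^(3)=15; μ^(4)=1; μ^(5)=-6; μ^(6)=-27

((0, 0, 0, 0, 0, 0, 2); (0, 0, 0, 0, 0, 1, 0); (0, 0, 1, 1, 0, 0, 0); (0, 0, 0, 1, 0, 0, 0); (0, 0, 0, 1, 1, 0, 0); (3, 3, 0, 0, 0, 0, 0))


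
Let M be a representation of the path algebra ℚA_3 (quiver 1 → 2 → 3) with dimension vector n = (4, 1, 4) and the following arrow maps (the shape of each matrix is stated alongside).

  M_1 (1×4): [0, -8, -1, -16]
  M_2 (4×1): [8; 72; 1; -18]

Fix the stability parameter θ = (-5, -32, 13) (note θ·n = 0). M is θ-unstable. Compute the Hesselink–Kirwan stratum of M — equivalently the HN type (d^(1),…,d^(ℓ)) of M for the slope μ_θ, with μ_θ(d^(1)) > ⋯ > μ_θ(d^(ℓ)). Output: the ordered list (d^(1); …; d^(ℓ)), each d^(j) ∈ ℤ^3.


Interval decomposition of M: I[1,1]^3, I[1,3], I[3,3]^3.
HN type (ℓ=3): μ^(1)=13; μ^(2)=-5; μ^(3)=-37/2

((0, 0, 4); (3, 0, 0); (1, 1, 0))


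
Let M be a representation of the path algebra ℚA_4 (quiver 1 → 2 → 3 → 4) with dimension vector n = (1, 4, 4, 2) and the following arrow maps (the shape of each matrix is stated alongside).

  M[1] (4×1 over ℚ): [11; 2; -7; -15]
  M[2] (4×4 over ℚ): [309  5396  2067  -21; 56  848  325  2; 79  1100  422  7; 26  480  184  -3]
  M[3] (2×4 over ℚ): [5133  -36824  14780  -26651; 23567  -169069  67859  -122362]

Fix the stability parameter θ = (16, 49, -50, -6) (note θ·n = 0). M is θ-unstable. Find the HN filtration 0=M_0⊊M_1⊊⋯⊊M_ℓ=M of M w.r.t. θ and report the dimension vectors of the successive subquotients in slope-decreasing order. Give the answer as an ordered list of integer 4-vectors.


Barcode: M ≅ I[1,3], I[2,2], I[2,4]^2, I[3,3]. HN layers by μ_θ (4 steps, strictly decreasing):
  μ^(1)=49; μ^(2)=5; μ^(3)=-7/3; μ^(4)=-50

((0, 1, 0, 0); (1, 1, 1, 0); (0, 2, 2, 2); (0, 0, 1, 0))


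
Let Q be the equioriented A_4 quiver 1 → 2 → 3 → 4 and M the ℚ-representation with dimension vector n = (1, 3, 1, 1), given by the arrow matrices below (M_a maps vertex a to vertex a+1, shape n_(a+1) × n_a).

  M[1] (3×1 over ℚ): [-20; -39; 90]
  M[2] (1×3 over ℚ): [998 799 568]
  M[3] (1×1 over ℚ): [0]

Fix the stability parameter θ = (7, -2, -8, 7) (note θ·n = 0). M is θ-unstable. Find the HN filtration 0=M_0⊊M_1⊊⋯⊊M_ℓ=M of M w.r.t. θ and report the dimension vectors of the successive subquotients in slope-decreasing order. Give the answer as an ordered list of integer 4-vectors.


Barcode: M ≅ I[1,3], I[2,2]^2, I[4,4]. HN layers by μ_θ (3 steps, strictly decreasing):
  μ^(1)=7; μ^(2)=-1; μ^(3)=-2

((0, 0, 0, 1); (1, 1, 1, 0); (0, 2, 0, 0))


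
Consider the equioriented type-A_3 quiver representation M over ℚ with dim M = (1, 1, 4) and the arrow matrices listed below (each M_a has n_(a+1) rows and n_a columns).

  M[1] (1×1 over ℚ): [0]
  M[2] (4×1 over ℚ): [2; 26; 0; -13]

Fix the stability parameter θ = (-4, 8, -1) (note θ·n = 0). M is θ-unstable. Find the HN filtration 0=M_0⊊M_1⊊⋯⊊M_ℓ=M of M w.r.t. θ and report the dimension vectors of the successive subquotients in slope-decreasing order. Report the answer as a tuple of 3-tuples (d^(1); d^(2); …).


Barcode: M ≅ I[1,1], I[2,3], I[3,3]^3. HN layers by μ_θ (3 steps, strictly decreasing):
  μ^(1)=7/2; μ^(2)=-1; μ^(3)=-4

((0, 1, 1); (0, 0, 3); (1, 0, 0))


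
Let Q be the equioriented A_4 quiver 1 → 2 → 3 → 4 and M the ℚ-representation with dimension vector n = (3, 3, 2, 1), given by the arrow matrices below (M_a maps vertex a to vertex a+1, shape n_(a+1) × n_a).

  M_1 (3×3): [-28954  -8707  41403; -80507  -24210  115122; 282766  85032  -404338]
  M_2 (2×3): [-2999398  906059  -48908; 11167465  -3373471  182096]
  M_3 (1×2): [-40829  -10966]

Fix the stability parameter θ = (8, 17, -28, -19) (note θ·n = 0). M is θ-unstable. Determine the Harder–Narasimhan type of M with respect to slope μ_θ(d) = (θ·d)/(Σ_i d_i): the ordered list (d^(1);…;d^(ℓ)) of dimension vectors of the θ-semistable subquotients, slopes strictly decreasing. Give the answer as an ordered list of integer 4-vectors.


Barcode: M ≅ I[1,2], I[1,3], I[1,4]. HN layers by μ_θ (4 steps, strictly decreasing):
  μ^(1)=17; μ^(2)=8; μ^(3)=-1; μ^(4)=-11/2

((0, 1, 0, 0); (1, 0, 0, 0); (1, 1, 1, 0); (1, 1, 1, 1))


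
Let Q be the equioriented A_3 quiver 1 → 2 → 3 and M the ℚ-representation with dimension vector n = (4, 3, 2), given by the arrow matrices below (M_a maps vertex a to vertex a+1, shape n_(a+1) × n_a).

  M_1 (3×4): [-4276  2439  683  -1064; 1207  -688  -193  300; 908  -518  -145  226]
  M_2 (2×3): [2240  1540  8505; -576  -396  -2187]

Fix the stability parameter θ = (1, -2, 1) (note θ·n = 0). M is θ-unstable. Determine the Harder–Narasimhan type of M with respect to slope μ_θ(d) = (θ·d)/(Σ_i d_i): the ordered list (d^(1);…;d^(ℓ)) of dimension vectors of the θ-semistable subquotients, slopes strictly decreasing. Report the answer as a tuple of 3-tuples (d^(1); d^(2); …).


Interval decomposition of M: I[1,1], I[1,2]^2, I[1,3], I[3,3].
HN type (ℓ=2): μ^(1)=1; μ^(2)=-1/2

((1, 0, 2); (3, 3, 0))


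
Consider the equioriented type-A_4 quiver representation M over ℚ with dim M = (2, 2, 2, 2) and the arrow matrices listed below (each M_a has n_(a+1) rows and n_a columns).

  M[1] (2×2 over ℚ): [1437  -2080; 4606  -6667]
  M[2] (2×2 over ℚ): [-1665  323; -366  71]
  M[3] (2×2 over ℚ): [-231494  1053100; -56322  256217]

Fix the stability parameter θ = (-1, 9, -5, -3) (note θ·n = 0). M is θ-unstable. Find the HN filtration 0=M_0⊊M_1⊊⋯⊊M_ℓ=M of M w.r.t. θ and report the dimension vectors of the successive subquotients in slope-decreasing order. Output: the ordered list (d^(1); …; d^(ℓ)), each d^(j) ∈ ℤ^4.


Barcode: M ≅ I[1,4]^2. HN layers by μ_θ (2 steps, strictly decreasing):
  μ^(1)=1/3; μ^(2)=-1

((0, 2, 2, 2); (2, 0, 0, 0))


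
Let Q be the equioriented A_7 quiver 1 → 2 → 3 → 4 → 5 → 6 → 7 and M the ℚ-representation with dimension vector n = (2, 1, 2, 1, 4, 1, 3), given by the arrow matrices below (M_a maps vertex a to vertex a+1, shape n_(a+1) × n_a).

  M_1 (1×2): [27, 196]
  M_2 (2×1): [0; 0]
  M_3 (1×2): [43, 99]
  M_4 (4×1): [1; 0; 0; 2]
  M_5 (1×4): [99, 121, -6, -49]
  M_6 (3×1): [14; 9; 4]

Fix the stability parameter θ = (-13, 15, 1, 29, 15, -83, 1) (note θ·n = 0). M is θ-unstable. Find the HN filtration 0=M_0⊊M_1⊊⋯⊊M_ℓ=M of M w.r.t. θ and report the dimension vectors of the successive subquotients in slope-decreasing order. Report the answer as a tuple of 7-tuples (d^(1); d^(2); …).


Interval decomposition of M: I[1,1], I[1,2], I[3,3], I[3,7], I[5,5]^3, I[7,7]^2.
HN type (ℓ=4): μ^(1)=15; μ^(2)=1; μ^(3)=-19/2; μ^(4)=-13

((0, 1, 0, 0, 3, 0, 0); (0, 0, 1, 0, 0, 0, 3); (0, 0, 1, 1, 1, 1, 0); (2, 0, 0, 0, 0, 0, 0))


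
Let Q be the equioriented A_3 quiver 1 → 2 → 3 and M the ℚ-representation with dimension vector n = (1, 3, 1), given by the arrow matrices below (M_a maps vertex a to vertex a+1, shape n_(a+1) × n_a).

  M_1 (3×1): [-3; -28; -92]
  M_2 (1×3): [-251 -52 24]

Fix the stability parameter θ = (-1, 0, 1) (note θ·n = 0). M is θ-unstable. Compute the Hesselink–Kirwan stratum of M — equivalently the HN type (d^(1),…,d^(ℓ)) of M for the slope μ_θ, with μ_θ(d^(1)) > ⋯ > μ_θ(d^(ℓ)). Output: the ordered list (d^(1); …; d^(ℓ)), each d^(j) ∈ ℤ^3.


Interval decomposition of M: I[1,3], I[2,2]^2.
HN type (ℓ=3): μ^(1)=1; μ^(2)=0; μ^(3)=-1

((0, 0, 1); (0, 3, 0); (1, 0, 0))


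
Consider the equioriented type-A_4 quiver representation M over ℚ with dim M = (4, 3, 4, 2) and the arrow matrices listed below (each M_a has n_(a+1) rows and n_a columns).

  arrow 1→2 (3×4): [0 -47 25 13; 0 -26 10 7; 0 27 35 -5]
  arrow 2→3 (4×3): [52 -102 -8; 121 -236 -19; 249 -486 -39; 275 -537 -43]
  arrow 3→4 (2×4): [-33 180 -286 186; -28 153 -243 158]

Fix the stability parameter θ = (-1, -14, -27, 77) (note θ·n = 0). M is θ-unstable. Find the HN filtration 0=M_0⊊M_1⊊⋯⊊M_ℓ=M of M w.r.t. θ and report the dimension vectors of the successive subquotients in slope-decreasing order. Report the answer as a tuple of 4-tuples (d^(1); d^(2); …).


Interval decomposition of M: I[1,1]^2, I[1,2], I[1,3], I[2,3], I[3,4]^2.
HN type (ℓ=6): μ^(1)=77; μ^(2)=-1; μ^(3)=-15/2; μ^(4)=-14; μ^(5)=-41/2; μ^(6)=-27

((0, 0, 0, 2); (2, 0, 0, 0); (1, 1, 0, 0); (1, 1, 1, 0); (0, 1, 1, 0); (0, 0, 2, 0))


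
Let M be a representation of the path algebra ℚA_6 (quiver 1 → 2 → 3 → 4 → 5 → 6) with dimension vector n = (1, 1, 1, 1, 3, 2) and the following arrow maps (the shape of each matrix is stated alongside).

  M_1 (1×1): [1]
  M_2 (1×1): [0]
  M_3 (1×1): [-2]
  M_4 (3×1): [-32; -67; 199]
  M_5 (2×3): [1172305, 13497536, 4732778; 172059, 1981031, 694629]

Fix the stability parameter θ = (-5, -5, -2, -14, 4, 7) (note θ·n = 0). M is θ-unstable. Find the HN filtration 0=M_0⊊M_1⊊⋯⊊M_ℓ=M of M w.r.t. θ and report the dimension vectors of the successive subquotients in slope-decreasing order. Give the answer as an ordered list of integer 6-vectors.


Interval decomposition of M: I[1,2], I[3,6], I[5,5], I[5,6].
HN type (ℓ=4): μ^(1)=7; μ^(2)=4; μ^(3)=-5; μ^(4)=-8

((0, 0, 0, 0, 0, 2); (0, 0, 0, 0, 3, 0); (1, 1, 0, 0, 0, 0); (0, 0, 1, 1, 0, 0))


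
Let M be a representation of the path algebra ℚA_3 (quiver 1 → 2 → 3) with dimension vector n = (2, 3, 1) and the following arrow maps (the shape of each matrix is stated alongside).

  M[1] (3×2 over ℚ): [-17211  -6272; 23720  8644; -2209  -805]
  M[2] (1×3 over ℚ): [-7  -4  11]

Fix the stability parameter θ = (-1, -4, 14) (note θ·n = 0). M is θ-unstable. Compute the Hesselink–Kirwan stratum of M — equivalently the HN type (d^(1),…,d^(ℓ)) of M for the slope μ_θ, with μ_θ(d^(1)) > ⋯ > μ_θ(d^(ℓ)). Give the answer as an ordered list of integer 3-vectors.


Via rank(M_{q-1}∘⋯∘M_p): M ≅ I[1,2], I[1,3], I[2,2].
μ_θ-semistable layers: μ^(1)=14; μ^(2)=-5/2; μ^(3)=-4

((0, 0, 1); (2, 2, 0); (0, 1, 0))


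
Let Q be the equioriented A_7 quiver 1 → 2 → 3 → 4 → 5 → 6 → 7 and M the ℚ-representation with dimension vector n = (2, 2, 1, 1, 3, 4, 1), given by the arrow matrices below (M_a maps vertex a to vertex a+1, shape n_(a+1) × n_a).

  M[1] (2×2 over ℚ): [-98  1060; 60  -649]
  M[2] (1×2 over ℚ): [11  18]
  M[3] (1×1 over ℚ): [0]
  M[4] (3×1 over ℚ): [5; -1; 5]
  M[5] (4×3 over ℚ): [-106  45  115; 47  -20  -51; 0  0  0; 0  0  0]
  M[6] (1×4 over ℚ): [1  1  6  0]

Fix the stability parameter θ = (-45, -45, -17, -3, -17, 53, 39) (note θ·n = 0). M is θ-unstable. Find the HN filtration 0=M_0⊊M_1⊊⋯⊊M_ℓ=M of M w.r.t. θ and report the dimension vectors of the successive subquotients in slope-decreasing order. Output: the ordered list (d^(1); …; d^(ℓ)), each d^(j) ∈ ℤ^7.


Interval decomposition of M: I[1,2], I[1,3], I[4,5], I[5,6], I[5,7], I[6,6]^2.
HN type (ℓ=5): μ^(1)=53; μ^(2)=46; μ^(3)=-10; μ^(4)=-17; μ^(5)=-45

((0, 0, 0, 0, 0, 3, 0); (0, 0, 0, 0, 0, 1, 1); (0, 0, 0, 1, 1, 0, 0); (0, 0, 1, 0, 2, 0, 0); (2, 2, 0, 0, 0, 0, 0))


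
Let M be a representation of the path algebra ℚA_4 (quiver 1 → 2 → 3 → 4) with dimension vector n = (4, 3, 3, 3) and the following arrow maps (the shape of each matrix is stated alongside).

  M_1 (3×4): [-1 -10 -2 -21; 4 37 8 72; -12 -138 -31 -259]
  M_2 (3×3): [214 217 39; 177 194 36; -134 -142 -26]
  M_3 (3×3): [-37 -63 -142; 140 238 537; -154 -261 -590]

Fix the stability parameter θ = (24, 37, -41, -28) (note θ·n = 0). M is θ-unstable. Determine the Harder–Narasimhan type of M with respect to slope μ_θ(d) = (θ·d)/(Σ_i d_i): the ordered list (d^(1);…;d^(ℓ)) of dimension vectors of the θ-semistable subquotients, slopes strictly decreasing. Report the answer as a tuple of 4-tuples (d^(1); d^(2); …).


Interval decomposition of M: I[1,1], I[1,4]^3.
HN type (ℓ=2): μ^(1)=24; μ^(2)=-2

((1, 0, 0, 0); (3, 3, 3, 3))


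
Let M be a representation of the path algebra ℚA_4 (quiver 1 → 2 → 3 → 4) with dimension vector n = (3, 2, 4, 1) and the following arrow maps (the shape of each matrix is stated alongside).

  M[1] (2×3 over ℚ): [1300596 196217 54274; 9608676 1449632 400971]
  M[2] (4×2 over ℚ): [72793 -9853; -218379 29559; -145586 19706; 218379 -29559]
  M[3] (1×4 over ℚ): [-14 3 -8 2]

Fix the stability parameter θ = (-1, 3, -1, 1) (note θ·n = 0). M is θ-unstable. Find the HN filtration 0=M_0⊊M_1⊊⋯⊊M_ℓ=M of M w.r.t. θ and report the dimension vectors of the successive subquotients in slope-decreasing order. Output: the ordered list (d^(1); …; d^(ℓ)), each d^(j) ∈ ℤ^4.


Via rank(M_{q-1}∘⋯∘M_p): M ≅ I[1,1], I[1,2], I[1,4], I[3,3]^3.
μ_θ-semistable layers: μ^(1)=3; μ^(2)=1; μ^(3)=-1

((0, 1, 0, 0); (0, 1, 1, 1); (3, 0, 3, 0))


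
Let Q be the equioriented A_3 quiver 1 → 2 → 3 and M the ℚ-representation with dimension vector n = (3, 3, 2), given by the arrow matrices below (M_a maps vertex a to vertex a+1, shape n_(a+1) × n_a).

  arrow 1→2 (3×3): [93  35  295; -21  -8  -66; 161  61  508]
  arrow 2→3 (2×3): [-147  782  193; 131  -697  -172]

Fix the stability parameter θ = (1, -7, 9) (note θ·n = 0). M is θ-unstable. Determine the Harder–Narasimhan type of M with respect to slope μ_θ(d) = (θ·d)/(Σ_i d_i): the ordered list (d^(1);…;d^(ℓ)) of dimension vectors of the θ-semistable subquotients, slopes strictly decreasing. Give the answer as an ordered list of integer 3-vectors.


Via rank(M_{q-1}∘⋯∘M_p): M ≅ I[1,2], I[1,3]^2.
μ_θ-semistable layers: μ^(1)=9; μ^(2)=-3

((0, 0, 2); (3, 3, 0))


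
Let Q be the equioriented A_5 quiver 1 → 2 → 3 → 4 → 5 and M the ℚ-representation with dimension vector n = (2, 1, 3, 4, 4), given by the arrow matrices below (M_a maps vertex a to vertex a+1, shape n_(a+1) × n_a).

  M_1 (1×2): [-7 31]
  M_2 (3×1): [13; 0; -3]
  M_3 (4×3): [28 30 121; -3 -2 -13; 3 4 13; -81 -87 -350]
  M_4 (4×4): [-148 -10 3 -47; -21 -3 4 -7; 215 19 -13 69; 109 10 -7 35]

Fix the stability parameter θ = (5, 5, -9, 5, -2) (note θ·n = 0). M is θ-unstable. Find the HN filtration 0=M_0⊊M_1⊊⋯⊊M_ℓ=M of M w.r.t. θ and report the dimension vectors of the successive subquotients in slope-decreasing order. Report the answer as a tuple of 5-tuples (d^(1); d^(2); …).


Interval decomposition of M: I[1,1], I[1,5], I[3,5]^2, I[4,5].
HN type (ℓ=4): μ^(1)=5; μ^(2)=3/2; μ^(3)=1/3; μ^(4)=-9

((1, 0, 0, 0, 0); (0, 0, 0, 4, 4); (1, 1, 1, 0, 0); (0, 0, 2, 0, 0))


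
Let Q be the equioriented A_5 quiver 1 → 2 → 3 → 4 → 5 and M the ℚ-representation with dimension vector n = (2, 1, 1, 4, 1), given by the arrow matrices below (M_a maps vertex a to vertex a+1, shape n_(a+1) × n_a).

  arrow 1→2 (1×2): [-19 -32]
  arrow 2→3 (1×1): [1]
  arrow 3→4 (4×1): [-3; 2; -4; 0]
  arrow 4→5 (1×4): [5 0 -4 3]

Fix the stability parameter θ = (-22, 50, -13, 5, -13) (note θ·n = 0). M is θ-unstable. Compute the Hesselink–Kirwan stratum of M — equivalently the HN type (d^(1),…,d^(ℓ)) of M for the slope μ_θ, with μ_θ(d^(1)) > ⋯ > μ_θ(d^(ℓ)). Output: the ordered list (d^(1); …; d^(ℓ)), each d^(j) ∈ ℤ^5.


Barcode: M ≅ I[1,1], I[1,5], I[4,4]^3. HN layers by μ_θ (3 steps, strictly decreasing):
  μ^(1)=29/4; μ^(2)=5; μ^(3)=-22

((0, 1, 1, 1, 1); (0, 0, 0, 3, 0); (2, 0, 0, 0, 0))


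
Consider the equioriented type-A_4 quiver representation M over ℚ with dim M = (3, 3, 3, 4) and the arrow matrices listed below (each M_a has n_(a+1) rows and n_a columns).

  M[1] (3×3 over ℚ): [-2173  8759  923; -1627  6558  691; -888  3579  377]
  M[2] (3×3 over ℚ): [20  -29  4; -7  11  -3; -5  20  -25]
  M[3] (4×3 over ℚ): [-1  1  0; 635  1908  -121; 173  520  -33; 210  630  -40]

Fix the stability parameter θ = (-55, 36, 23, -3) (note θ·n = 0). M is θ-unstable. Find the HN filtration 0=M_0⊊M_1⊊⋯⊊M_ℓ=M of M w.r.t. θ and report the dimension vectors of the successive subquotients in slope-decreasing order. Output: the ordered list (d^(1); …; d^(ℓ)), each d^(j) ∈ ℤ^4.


Via rank(M_{q-1}∘⋯∘M_p): M ≅ I[1,2], I[1,4]^2, I[3,4], I[4,4].
μ_θ-semistable layers: μ^(1)=36; μ^(2)=56/3; μ^(3)=10; μ^(4)=-3; μ^(5)=-55

((0, 1, 0, 0); (0, 2, 2, 2); (0, 0, 1, 1); (0, 0, 0, 1); (3, 0, 0, 0))


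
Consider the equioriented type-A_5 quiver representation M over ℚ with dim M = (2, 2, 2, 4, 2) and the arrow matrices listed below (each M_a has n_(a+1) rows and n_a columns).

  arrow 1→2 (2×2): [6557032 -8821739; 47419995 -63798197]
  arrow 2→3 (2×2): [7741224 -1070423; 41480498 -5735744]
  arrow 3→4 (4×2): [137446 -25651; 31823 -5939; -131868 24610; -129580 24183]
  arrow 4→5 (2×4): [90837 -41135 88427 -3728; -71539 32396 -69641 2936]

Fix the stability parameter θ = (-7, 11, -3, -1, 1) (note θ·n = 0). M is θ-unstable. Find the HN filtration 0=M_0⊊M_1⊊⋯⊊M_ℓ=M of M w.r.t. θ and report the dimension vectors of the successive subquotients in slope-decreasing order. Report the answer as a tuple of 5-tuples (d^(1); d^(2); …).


Barcode: M ≅ I[1,5]^2, I[4,4]^2. HN layers by μ_θ (3 steps, strictly decreasing):
  μ^(1)=2; μ^(2)=-1; μ^(3)=-7

((0, 2, 2, 2, 2); (0, 0, 0, 2, 0); (2, 0, 0, 0, 0))


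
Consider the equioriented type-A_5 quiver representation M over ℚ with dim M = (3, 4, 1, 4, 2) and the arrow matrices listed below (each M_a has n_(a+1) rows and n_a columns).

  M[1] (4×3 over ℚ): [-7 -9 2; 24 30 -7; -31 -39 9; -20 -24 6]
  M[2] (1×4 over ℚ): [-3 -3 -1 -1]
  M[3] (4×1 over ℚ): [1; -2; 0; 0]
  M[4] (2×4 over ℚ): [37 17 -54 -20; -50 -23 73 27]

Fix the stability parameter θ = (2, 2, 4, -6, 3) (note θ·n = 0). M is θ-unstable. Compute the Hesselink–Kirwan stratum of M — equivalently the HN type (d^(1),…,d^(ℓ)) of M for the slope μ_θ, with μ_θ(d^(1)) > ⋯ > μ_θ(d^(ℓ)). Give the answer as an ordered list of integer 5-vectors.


Via rank(M_{q-1}∘⋯∘M_p): M ≅ I[1,1], I[1,2]^2, I[2,2], I[2,5], I[4,4]^2, I[4,5].
μ_θ-semistable layers: μ^(1)=3; μ^(2)=2; μ^(3)=0; μ^(4)=-6

((0, 0, 0, 0, 2); (3, 3, 0, 0, 0); (0, 1, 1, 1, 0); (0, 0, 0, 3, 0))


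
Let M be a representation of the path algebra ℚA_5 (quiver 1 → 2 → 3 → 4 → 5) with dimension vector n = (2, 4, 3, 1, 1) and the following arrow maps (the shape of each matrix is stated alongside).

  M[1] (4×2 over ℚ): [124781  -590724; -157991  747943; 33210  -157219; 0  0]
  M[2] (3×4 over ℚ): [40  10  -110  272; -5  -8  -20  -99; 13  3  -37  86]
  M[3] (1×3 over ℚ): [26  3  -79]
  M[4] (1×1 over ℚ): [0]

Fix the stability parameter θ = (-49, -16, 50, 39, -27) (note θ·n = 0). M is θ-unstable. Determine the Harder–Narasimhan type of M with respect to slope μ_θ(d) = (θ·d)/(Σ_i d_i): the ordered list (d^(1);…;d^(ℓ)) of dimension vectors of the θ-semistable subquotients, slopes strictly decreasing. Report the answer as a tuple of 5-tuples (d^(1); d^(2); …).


Via rank(M_{q-1}∘⋯∘M_p): M ≅ I[1,2], I[1,4], I[2,3]^2, I[5,5].
μ_θ-semistable layers: μ^(1)=50; μ^(2)=89/2; μ^(3)=-16; μ^(4)=-27; μ^(5)=-49

((0, 0, 2, 0, 0); (0, 0, 1, 1, 0); (0, 4, 0, 0, 0); (0, 0, 0, 0, 1); (2, 0, 0, 0, 0))


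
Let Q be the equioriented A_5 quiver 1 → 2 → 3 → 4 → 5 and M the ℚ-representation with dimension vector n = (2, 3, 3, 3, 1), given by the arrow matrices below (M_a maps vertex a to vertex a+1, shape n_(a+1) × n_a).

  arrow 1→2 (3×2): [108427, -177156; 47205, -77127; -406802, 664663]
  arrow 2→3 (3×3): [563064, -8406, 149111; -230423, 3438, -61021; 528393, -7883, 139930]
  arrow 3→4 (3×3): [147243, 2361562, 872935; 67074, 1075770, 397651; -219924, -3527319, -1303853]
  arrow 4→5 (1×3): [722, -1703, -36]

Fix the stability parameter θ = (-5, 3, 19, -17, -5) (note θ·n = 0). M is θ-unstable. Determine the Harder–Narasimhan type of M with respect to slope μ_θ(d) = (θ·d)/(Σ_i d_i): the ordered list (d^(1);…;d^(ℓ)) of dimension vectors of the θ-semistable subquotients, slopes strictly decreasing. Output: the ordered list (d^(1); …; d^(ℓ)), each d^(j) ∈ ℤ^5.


Interval decomposition of M: I[1,4], I[1,5], I[2,4].
HN type (ℓ=3): μ^(1)=5/3; μ^(2)=0; μ^(3)=-5

((0, 2, 2, 2, 0); (0, 1, 1, 1, 1); (2, 0, 0, 0, 0))


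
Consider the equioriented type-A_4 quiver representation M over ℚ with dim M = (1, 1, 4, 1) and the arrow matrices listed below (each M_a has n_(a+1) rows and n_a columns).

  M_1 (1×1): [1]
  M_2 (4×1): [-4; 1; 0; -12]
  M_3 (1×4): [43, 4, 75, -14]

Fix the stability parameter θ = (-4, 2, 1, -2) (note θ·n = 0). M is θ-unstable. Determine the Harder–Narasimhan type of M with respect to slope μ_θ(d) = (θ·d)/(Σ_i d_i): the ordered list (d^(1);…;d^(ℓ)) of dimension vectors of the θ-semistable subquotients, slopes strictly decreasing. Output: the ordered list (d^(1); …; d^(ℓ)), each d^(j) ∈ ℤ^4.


Barcode: M ≅ I[1,3], I[3,3]^2, I[3,4]. HN layers by μ_θ (4 steps, strictly decreasing):
  μ^(1)=3/2; μ^(2)=1; μ^(3)=-1/2; μ^(4)=-4

((0, 1, 1, 0); (0, 0, 2, 0); (0, 0, 1, 1); (1, 0, 0, 0))


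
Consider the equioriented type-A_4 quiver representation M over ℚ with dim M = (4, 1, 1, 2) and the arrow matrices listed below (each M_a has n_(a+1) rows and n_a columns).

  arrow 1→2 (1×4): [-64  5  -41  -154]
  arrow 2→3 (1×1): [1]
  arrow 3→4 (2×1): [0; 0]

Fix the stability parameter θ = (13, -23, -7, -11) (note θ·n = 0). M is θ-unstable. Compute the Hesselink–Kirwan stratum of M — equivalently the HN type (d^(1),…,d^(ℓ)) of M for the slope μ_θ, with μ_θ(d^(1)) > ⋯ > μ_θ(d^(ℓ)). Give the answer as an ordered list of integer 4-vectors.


Interval decomposition of M: I[1,1]^3, I[1,3], I[4,4]^2.
HN type (ℓ=3): μ^(1)=13; μ^(2)=-17/3; μ^(3)=-11

((3, 0, 0, 0); (1, 1, 1, 0); (0, 0, 0, 2))


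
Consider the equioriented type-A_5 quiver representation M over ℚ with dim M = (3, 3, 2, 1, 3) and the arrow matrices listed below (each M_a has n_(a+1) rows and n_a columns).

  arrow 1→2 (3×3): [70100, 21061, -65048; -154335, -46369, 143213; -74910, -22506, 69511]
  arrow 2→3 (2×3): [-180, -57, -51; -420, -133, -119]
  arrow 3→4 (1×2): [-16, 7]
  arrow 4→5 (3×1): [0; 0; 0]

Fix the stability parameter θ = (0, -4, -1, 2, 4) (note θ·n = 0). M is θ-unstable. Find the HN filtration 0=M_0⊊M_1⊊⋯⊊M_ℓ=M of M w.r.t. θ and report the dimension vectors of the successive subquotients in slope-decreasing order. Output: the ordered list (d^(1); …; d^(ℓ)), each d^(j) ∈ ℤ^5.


Barcode: M ≅ I[1,2]^2, I[1,4], I[3,3], I[5,5]^3. HN layers by μ_θ (4 steps, strictly decreasing):
  μ^(1)=4; μ^(2)=2; μ^(3)=-1; μ^(4)=-2

((0, 0, 0, 0, 3); (0, 0, 0, 1, 0); (0, 0, 2, 0, 0); (3, 3, 0, 0, 0))


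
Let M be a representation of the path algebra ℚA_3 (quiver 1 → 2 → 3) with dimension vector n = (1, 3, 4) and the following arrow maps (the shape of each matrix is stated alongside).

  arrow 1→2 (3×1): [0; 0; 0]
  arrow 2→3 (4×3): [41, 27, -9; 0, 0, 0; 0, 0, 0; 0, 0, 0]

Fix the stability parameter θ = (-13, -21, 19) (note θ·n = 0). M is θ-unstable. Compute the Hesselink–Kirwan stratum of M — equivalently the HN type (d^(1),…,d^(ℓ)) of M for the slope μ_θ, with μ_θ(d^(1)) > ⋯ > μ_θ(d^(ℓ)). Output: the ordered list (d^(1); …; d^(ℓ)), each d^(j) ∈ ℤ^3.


Barcode: M ≅ I[1,1], I[2,2]^2, I[2,3], I[3,3]^3. HN layers by μ_θ (3 steps, strictly decreasing):
  μ^(1)=19; μ^(2)=-13; μ^(3)=-21

((0, 0, 4); (1, 0, 0); (0, 3, 0))


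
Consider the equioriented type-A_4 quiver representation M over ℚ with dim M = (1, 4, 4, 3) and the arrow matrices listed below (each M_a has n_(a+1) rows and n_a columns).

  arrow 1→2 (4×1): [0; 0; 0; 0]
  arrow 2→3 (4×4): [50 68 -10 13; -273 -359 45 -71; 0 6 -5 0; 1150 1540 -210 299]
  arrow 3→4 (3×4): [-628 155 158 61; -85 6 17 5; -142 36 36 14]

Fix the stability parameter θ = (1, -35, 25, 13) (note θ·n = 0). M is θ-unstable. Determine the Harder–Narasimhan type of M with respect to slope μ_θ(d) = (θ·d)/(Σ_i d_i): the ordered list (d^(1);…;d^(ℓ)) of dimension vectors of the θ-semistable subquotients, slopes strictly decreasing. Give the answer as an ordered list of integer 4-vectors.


Interval decomposition of M: I[1,1], I[2,2], I[2,3], I[2,4]^2, I[3,4].
HN type (ℓ=4): μ^(1)=25; μ^(2)=19; μ^(3)=1; μ^(4)=-35

((0, 0, 1, 0); (0, 0, 3, 3); (1, 0, 0, 0); (0, 4, 0, 0))


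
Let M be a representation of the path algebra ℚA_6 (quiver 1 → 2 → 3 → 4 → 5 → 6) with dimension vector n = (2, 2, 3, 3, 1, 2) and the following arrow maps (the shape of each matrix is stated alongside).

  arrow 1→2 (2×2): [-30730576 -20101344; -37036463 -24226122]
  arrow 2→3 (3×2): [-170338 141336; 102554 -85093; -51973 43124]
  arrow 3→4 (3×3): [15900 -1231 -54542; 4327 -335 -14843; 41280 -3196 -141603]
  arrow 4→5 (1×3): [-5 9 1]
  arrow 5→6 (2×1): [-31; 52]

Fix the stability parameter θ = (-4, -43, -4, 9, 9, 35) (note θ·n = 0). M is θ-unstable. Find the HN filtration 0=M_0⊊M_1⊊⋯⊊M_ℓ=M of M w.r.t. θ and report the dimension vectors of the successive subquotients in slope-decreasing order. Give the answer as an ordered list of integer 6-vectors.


Barcode: M ≅ I[1,1], I[1,4], I[2,6], I[3,4], I[6,6]. HN layers by μ_θ (5 steps, strictly decreasing):
  μ^(1)=35; μ^(2)=9; μ^(3)=-4; μ^(4)=-47/2; μ^(5)=-43

((0, 0, 0, 0, 0, 2); (0, 0, 0, 3, 1, 0); (1, 0, 3, 0, 0, 0); (1, 1, 0, 0, 0, 0); (0, 1, 0, 0, 0, 0))


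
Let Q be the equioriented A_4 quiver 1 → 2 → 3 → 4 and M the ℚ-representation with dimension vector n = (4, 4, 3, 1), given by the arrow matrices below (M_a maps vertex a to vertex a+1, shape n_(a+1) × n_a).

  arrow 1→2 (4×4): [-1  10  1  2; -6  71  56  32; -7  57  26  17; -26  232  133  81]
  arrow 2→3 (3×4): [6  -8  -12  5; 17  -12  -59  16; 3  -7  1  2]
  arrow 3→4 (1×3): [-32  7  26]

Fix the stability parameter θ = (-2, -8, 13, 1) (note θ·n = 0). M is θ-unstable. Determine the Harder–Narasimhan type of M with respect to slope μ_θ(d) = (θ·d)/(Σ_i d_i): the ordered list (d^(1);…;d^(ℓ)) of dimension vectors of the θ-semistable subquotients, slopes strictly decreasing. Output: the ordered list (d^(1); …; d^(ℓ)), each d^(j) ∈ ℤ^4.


Via rank(M_{q-1}∘⋯∘M_p): M ≅ I[1,1], I[1,2], I[1,3], I[1,4], I[2,3].
μ_θ-semistable layers: μ^(1)=13; μ^(2)=7; μ^(3)=-2; μ^(4)=-5; μ^(5)=-8

((0, 0, 2, 0); (0, 0, 1, 1); (1, 0, 0, 0); (3, 3, 0, 0); (0, 1, 0, 0))


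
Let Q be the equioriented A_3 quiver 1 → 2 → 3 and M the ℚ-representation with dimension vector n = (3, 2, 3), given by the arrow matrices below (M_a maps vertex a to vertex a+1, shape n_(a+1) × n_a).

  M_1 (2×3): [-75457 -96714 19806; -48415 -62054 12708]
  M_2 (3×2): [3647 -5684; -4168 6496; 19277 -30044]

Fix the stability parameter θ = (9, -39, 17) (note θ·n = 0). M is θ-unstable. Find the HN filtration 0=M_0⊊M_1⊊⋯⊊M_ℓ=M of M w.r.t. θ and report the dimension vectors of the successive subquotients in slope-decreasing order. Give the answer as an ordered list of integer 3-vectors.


Interval decomposition of M: I[1,1], I[1,2], I[1,3], I[3,3]^2.
HN type (ℓ=3): μ^(1)=17; μ^(2)=9; μ^(3)=-15

((0, 0, 3); (1, 0, 0); (2, 2, 0))


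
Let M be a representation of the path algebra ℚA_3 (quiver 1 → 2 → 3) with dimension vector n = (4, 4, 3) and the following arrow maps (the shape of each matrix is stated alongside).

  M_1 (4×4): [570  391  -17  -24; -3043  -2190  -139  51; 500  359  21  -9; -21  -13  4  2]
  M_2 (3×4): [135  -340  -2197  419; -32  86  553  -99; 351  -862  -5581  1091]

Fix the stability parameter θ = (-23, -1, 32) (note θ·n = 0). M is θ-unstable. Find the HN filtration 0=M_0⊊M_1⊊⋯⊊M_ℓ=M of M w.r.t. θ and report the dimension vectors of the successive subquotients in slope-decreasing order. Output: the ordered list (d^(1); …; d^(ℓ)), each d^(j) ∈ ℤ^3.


Via rank(M_{q-1}∘⋯∘M_p): M ≅ I[1,2], I[1,3]^3.
μ_θ-semistable layers: μ^(1)=32; μ^(2)=-1; μ^(3)=-23

((0, 0, 3); (0, 4, 0); (4, 0, 0))


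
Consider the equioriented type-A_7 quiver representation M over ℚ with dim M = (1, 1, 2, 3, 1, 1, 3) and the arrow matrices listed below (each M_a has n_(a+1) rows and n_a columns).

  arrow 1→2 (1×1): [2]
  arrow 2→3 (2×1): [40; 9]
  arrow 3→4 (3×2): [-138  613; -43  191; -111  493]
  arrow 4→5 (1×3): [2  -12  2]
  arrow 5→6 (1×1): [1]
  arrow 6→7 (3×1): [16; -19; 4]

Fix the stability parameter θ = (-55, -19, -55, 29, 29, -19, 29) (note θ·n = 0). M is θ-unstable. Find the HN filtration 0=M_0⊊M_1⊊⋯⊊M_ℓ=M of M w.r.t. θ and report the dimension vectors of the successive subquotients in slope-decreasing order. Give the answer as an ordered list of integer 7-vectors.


Interval decomposition of M: I[1,4], I[3,7], I[4,4], I[7,7]^2.
HN type (ℓ=4): μ^(1)=29; μ^(2)=13; μ^(3)=-37; μ^(4)=-55

((0, 0, 0, 2, 0, 0, 3); (0, 0, 0, 1, 1, 1, 0); (0, 1, 1, 0, 0, 0, 0); (1, 0, 1, 0, 0, 0, 0))


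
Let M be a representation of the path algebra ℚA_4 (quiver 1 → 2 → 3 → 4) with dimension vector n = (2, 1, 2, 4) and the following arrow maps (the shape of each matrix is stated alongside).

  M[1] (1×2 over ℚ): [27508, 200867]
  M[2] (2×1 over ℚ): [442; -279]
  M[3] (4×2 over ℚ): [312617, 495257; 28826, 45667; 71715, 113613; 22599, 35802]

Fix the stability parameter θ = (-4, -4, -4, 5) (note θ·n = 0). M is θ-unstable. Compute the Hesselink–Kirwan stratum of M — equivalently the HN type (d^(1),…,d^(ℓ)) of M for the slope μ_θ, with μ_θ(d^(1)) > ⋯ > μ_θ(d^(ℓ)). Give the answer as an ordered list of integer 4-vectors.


Via rank(M_{q-1}∘⋯∘M_p): M ≅ I[1,1], I[1,4], I[3,4], I[4,4]^2.
μ_θ-semistable layers: μ^(1)=5; μ^(2)=-4

((0, 0, 0, 4); (2, 1, 2, 0))


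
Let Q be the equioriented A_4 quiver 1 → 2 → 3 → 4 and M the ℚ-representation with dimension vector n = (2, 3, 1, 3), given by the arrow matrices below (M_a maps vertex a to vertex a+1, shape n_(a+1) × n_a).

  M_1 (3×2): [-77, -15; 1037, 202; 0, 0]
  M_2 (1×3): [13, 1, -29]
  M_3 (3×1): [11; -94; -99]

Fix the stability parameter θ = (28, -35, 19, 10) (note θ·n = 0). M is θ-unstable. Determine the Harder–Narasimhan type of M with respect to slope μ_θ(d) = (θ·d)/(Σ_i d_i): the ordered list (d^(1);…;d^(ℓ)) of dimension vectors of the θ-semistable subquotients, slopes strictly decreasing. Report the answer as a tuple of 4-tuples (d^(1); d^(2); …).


Via rank(M_{q-1}∘⋯∘M_p): M ≅ I[1,2], I[1,4], I[2,2], I[4,4]^2.
μ_θ-semistable layers: μ^(1)=29/2; μ^(2)=10; μ^(3)=-7/2; μ^(4)=-35

((0, 0, 1, 1); (0, 0, 0, 2); (2, 2, 0, 0); (0, 1, 0, 0))


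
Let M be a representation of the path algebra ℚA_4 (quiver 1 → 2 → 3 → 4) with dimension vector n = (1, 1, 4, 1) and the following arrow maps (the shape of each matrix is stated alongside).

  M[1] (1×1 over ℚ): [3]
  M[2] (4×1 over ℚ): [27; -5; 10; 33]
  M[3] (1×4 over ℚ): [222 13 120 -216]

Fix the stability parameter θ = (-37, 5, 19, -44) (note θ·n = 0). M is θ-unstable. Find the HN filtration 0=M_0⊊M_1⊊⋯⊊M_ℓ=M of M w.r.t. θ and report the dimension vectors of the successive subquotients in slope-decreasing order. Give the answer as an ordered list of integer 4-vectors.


Via rank(M_{q-1}∘⋯∘M_p): M ≅ I[1,4], I[3,3]^3.
μ_θ-semistable layers: μ^(1)=19; μ^(2)=-20/3; μ^(3)=-37

((0, 0, 3, 0); (0, 1, 1, 1); (1, 0, 0, 0))
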